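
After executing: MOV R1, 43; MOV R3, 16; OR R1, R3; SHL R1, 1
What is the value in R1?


Register state trace:
  MOV R1, 43  → R1 = 43 (0b00101011)
  MOV R3, 16  → R3 = 16 (0b00010000)
  OR R1, R3  → R1 = 43 OR 16 = 59 (0b00111011)
  SHL R1, 1  → R1 = 59 << 1 = 118
Final: R1 = 118

118


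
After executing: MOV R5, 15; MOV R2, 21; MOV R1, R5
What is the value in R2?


Register state trace:
  MOV R5, 15  → R5 = 15
  MOV R2, 21  → R2 = 21
  MOV R1, R5  → R1 = 15
Final: R2 = 21

21


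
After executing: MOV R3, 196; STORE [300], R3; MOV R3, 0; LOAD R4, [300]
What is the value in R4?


Register and memory trace:
  MOV R3, 196  → R3 = 196
  STORE [300], R3  → mem[300] = 196
  MOV R3, 0  → R3 = 0
  LOAD R4, [300]  → R4 = mem[300] = 196
Final: R4 = 196

196


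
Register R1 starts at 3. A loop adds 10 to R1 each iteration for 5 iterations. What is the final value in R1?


Starting value: R1 = 3
  Iter 1: R1 = 3 + 10 = 13
  Iter 2: R1 = 13 + 10 = 23
  Iter 3: R1 = 23 + 10 = 33
  Iter 4: R1 = 33 + 10 = 43
  Iter 5: R1 = 43 + 10 = 53
Final: R1 = 53

53


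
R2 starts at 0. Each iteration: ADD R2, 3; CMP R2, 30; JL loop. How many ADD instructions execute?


Loop trace (R2 starts at 0, target 30, step 3):
  ADD #1: R2 = 0 + 3 = 3  → 3 < 30, loop
  ADD #2: R2 = 3 + 3 = 6  → 6 < 30, loop
  ADD #3: R2 = 6 + 3 = 9  → 9 < 30, loop
  ADD #4: R2 = 9 + 3 = 12  → 12 < 30, loop
  ADD #5: R2 = 12 + 3 = 15  → 15 < 30, loop
  ADD #6: R2 = 15 + 3 = 18  → 18 < 30, loop
  ADD #7: R2 = 18 + 3 = 21  → 21 < 30, loop
  ADD #8: R2 = 21 + 3 = 24  → 24 < 30, loop
  ADD #9: R2 = 24 + 3 = 27  → 27 < 30, loop
  ADD #10: R2 = 27 + 3 = 30  → 30 >= 30, exit
Total ADD instructions: 10

10


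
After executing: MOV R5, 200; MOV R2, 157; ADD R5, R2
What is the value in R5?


Register state trace:
  MOV R5, 200  → R5 = 200
  MOV R2, 157  → R2 = 157
  ADD R5, R2  → R5 = 200 + 157 = 357
Final: R5 = 357

357


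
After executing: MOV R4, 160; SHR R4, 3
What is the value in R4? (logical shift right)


Register state trace:
  MOV R4, 160  → R4 = 160
  SHR R4, 3  → R4 = 160 >> 3 = 160 // 2^3 = 20
Final: R4 = 20

20


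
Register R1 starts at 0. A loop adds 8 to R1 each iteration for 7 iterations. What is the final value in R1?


Starting value: R1 = 0
  Iter 1: R1 = 0 + 8 = 8
  Iter 2: R1 = 8 + 8 = 16
  Iter 3: R1 = 16 + 8 = 24
  Iter 4: R1 = 24 + 8 = 32
  Iter 5: R1 = 32 + 8 = 40
  Iter 6: R1 = 40 + 8 = 48
  Iter 7: R1 = 48 + 8 = 56
Final: R1 = 56

56


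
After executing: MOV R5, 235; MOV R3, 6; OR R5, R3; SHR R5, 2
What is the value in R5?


Register state trace:
  MOV R5, 235  → R5 = 235 (0b11101011)
  MOV R3, 6  → R3 = 6 (0b00000110)
  OR R5, R3  → R5 = 235 OR 6 = 239 (0b11101111)
  SHR R5, 2  → R5 = 239 >> 2 = 59
Final: R5 = 59

59


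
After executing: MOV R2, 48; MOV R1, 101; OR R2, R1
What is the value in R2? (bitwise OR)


Register state trace:
  MOV R2, 48  → R2 = 48 (0b00110000)
  MOV R1, 101  → R1 = 101 (0b01100101)
  OR R2, R1   → R2 = 48 OR 101 = 117 (0b01110101)
Final: R2 = 117

117


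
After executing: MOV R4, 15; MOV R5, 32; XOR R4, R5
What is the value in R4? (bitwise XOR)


Register state trace:
  MOV R4, 15  → R4 = 15 (0b00001111)
  MOV R5, 32  → R5 = 32 (0b00100000)
  XOR R4, R5  → R4 = 15 XOR 32 = 47 (0b00101111)
Final: R4 = 47

47


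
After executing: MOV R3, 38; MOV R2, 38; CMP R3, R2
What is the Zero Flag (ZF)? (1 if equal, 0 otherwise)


Register state trace:
  MOV R3, 38  → R3 = 38
  MOV R2, 38  → R2 = 38
  CMP R3, R2  → computes 38 - 38 = 0
  Result is zero, so values are equal
ZF = 1

1


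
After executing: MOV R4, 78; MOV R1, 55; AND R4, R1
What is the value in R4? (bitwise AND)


Register state trace:
  MOV R4, 78  → R4 = 78 (0b01001110)
  MOV R1, 55  → R1 = 55 (0b00110111)
  AND R4, R1  → R4 = 78 AND 55 = 6 (0b00000110)
Final: R4 = 6

6


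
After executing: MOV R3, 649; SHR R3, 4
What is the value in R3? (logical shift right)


Register state trace:
  MOV R3, 649  → R3 = 649
  SHR R3, 4  → R3 = 649 >> 4 = 649 // 2^4 = 40
Final: R3 = 40

40


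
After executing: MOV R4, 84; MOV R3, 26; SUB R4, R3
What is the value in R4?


Register state trace:
  MOV R4, 84  → R4 = 84
  MOV R3, 26  → R3 = 26
  SUB R4, R3  → R4 = 84 - 26 = 58
Final: R4 = 58

58


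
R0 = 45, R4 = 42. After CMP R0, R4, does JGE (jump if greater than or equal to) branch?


Trace:
  R0 = 45, R4 = 42
  CMP R0, R4  → compares 45 vs 42
  JGE checks: is 45 greater than or equal to 42?
  45 > 42, so condition is true
Branch taken: Yes

Yes


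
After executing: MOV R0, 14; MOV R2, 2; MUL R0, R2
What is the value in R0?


Register state trace:
  MOV R0, 14  → R0 = 14
  MOV R2, 2  → R2 = 2
  MUL R0, R2  → R0 = 14 * 2 = 28
Final: R0 = 28

28


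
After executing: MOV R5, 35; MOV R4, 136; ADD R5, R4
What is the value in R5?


Register state trace:
  MOV R5, 35  → R5 = 35
  MOV R4, 136  → R4 = 136
  ADD R5, R4  → R5 = 35 + 136 = 171
Final: R5 = 171

171


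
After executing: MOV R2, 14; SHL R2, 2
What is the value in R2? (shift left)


Register state trace:
  MOV R2, 14  → R2 = 14
  SHL R2, 2  → R2 = 14 << 2 = 14 * 2^2 = 56
Final: R2 = 56

56


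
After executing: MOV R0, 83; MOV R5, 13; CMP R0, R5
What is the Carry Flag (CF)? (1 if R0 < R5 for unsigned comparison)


Register state trace:
  MOV R0, 83  → R0 = 83
  MOV R5, 13  → R5 = 13
  CMP R0, R5  → unsigned 83 - 13: no borrow
  83 >= 13, so CF = 0
CF = 0

0


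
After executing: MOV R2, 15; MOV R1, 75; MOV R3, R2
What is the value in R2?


Register state trace:
  MOV R2, 15  → R2 = 15
  MOV R1, 75  → R1 = 75
  MOV R3, R2  → R3 = 15
Final: R2 = 15

15


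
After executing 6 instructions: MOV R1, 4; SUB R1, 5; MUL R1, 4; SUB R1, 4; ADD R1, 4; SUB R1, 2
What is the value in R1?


Register state trace:
  MOV R1, 4  → R1 = 4
  SUB R1, 5  → R1 = 4 - 5 = -1
  MUL R1, 4  → R1 = -1 * 4 = -4
  SUB R1, 4  → R1 = -4 - 4 = -8
  ADD R1, 4  → R1 = -8 + 4 = -4
  SUB R1, 2  → R1 = -4 - 2 = -6
Final: R1 = -6

-6


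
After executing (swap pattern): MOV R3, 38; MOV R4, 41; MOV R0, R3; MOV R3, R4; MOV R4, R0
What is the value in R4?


Register state trace (swap pattern):
  MOV R3, 38  → R3 = 38
  MOV R4, 41  → R4 = 41
  MOV R0, R3  → R0 = 38  (save R3)
  MOV R3, R4  → R3 = 41  (R3 gets R4's value)
  MOV R4, R0  → R4 = 38  (R4 gets saved value)
Final: R4 = 38

38


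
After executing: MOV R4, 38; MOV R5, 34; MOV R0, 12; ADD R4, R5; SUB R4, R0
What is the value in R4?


Register state trace:
  MOV R4, 38  → R4 = 38
  MOV R5, 34  → R5 = 34
  MOV R0, 12  → R0 = 12
  ADD R4, R5  → R4 = 38 + 34 = 72
  SUB R4, R0  → R4 = 72 - 12 = 60
Final: R4 = 60

60


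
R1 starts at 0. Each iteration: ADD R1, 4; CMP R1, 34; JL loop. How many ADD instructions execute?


Loop trace (R1 starts at 0, target 34, step 4):
  ADD #1: R1 = 0 + 4 = 4  → 4 < 34, loop
  ADD #2: R1 = 4 + 4 = 8  → 8 < 34, loop
  ADD #3: R1 = 8 + 4 = 12  → 12 < 34, loop
  ADD #4: R1 = 12 + 4 = 16  → 16 < 34, loop
  ADD #5: R1 = 16 + 4 = 20  → 20 < 34, loop
  ADD #6: R1 = 20 + 4 = 24  → 24 < 34, loop
  ADD #7: R1 = 24 + 4 = 28  → 28 < 34, loop
  ADD #8: R1 = 28 + 4 = 32  → 32 < 34, loop
  ADD #9: R1 = 32 + 4 = 36  → 36 >= 34, exit
Total ADD instructions: 9

9


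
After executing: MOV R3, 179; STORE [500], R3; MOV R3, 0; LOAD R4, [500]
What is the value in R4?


Register and memory trace:
  MOV R3, 179  → R3 = 179
  STORE [500], R3  → mem[500] = 179
  MOV R3, 0  → R3 = 0
  LOAD R4, [500]  → R4 = mem[500] = 179
Final: R4 = 179

179


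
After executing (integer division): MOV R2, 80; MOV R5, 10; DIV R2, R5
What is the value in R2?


Register state trace:
  MOV R2, 80  → R2 = 80
  MOV R5, 10  → R5 = 10
  DIV R2, R5  → R2 = 80 // 10 = 8
Final: R2 = 8

8


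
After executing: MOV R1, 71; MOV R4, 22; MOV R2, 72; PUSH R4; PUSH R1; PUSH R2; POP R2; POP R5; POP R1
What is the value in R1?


Stack trace (top is rightmost):
  MOV R1, 71  → R1 = 71
  MOV R4, 22  → R4 = 22
  MOV R2, 72  → R2 = 72
  PUSH R4  → stack: [22]
  PUSH R1  → stack: [22, 71]
  PUSH R2  → stack: [22, 71, 72]
  POP R2  → R2 = 72, stack: [22, 71]
  POP R5  → R5 = 71, stack: [22]
  POP R1  → R1 = 22, stack: []
Final: R1 = 22

22


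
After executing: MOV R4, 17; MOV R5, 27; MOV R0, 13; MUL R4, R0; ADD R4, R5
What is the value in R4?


Register state trace:
  MOV R4, 17  → R4 = 17
  MOV R5, 27  → R5 = 27
  MOV R0, 13  → R0 = 13
  MUL R4, R0  → R4 = 17 * 13 = 221
  ADD R4, R5  → R4 = 221 + 27 = 248
Final: R4 = 248

248


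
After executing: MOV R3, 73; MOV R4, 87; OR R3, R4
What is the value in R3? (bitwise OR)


Register state trace:
  MOV R3, 73  → R3 = 73 (0b01001001)
  MOV R4, 87  → R4 = 87 (0b01010111)
  OR R3, R4   → R3 = 73 OR 87 = 95 (0b01011111)
Final: R3 = 95

95


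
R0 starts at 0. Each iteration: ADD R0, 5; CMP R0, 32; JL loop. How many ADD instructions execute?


Loop trace (R0 starts at 0, target 32, step 5):
  ADD #1: R0 = 0 + 5 = 5  → 5 < 32, loop
  ADD #2: R0 = 5 + 5 = 10  → 10 < 32, loop
  ADD #3: R0 = 10 + 5 = 15  → 15 < 32, loop
  ADD #4: R0 = 15 + 5 = 20  → 20 < 32, loop
  ADD #5: R0 = 20 + 5 = 25  → 25 < 32, loop
  ADD #6: R0 = 25 + 5 = 30  → 30 < 32, loop
  ADD #7: R0 = 30 + 5 = 35  → 35 >= 32, exit
Total ADD instructions: 7

7


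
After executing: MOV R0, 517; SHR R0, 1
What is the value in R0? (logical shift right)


Register state trace:
  MOV R0, 517  → R0 = 517
  SHR R0, 1  → R0 = 517 >> 1 = 517 // 2^1 = 258
Final: R0 = 258

258


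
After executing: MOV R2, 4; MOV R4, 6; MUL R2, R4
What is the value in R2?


Register state trace:
  MOV R2, 4  → R2 = 4
  MOV R4, 6  → R4 = 6
  MUL R2, R4  → R2 = 4 * 6 = 24
Final: R2 = 24

24


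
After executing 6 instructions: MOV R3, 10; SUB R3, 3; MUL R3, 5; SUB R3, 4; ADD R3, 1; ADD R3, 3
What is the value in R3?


Register state trace:
  MOV R3, 10  → R3 = 10
  SUB R3, 3  → R3 = 10 - 3 = 7
  MUL R3, 5  → R3 = 7 * 5 = 35
  SUB R3, 4  → R3 = 35 - 4 = 31
  ADD R3, 1  → R3 = 31 + 1 = 32
  ADD R3, 3  → R3 = 32 + 3 = 35
Final: R3 = 35

35


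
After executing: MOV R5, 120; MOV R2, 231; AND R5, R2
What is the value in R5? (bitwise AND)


Register state trace:
  MOV R5, 120  → R5 = 120 (0b01111000)
  MOV R2, 231  → R2 = 231 (0b11100111)
  AND R5, R2  → R5 = 120 AND 231 = 96 (0b01100000)
Final: R5 = 96

96


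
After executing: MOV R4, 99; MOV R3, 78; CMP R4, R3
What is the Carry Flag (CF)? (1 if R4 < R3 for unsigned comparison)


Register state trace:
  MOV R4, 99  → R4 = 99
  MOV R3, 78  → R3 = 78
  CMP R4, R3  → unsigned 99 - 78: no borrow
  99 >= 78, so CF = 0
CF = 0

0


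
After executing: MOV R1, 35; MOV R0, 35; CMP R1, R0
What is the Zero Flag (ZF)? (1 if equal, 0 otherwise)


Register state trace:
  MOV R1, 35  → R1 = 35
  MOV R0, 35  → R0 = 35
  CMP R1, R0  → computes 35 - 35 = 0
  Result is zero, so values are equal
ZF = 1

1


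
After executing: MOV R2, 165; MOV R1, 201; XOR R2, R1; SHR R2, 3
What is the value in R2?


Register state trace:
  MOV R2, 165  → R2 = 165 (0b10100101)
  MOV R1, 201  → R1 = 201 (0b11001001)
  XOR R2, R1  → R2 = 165 XOR 201 = 108 (0b01101100)
  SHR R2, 3  → R2 = 108 >> 3 = 13
Final: R2 = 13

13


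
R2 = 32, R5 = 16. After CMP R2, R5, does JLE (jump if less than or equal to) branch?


Trace:
  R2 = 32, R5 = 16
  CMP R2, R5  → compares 32 vs 16
  JLE checks: is 32 less than or equal to 16?
  32 > 16, so condition is false
Branch taken: No

No


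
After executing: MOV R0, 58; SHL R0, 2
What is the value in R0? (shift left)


Register state trace:
  MOV R0, 58  → R0 = 58
  SHL R0, 2  → R0 = 58 << 2 = 58 * 2^2 = 232
Final: R0 = 232

232


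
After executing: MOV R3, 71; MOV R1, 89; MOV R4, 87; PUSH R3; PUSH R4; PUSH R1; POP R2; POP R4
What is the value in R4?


Stack trace (top is rightmost):
  MOV R3, 71  → R3 = 71
  MOV R1, 89  → R1 = 89
  MOV R4, 87  → R4 = 87
  PUSH R3  → stack: [71]
  PUSH R4  → stack: [71, 87]
  PUSH R1  → stack: [71, 87, 89]
  POP R2  → R2 = 89, stack: [71, 87]
  POP R4  → R4 = 87, stack: [71]
Final: R4 = 87

87


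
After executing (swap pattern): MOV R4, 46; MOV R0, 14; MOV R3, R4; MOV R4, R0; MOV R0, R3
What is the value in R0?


Register state trace (swap pattern):
  MOV R4, 46  → R4 = 46
  MOV R0, 14  → R0 = 14
  MOV R3, R4  → R3 = 46  (save R4)
  MOV R4, R0  → R4 = 14  (R4 gets R0's value)
  MOV R0, R3  → R0 = 46  (R0 gets saved value)
Final: R0 = 46

46


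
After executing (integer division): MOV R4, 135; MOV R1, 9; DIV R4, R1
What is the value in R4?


Register state trace:
  MOV R4, 135  → R4 = 135
  MOV R1, 9  → R1 = 9
  DIV R4, R1  → R4 = 135 // 9 = 15
Final: R4 = 15

15


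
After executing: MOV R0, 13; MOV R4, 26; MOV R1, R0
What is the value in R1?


Register state trace:
  MOV R0, 13  → R0 = 13
  MOV R4, 26  → R4 = 26
  MOV R1, R0  → R1 = 13
Final: R1 = 13

13


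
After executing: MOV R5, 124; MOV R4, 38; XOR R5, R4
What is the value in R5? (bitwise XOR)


Register state trace:
  MOV R5, 124  → R5 = 124 (0b01111100)
  MOV R4, 38  → R4 = 38 (0b00100110)
  XOR R5, R4  → R5 = 124 XOR 38 = 90 (0b01011010)
Final: R5 = 90

90


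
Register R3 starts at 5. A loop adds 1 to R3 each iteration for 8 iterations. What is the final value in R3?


Starting value: R3 = 5
  Iter 1: R3 = 5 + 1 = 6
  Iter 2: R3 = 6 + 1 = 7
  Iter 3: R3 = 7 + 1 = 8
  Iter 4: R3 = 8 + 1 = 9
  Iter 5: R3 = 9 + 1 = 10
  Iter 6: R3 = 10 + 1 = 11
  Iter 7: R3 = 11 + 1 = 12
  Iter 8: R3 = 12 + 1 = 13
Final: R3 = 13

13


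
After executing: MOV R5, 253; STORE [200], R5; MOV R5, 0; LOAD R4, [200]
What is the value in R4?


Register and memory trace:
  MOV R5, 253  → R5 = 253
  STORE [200], R5  → mem[200] = 253
  MOV R5, 0  → R5 = 0
  LOAD R4, [200]  → R4 = mem[200] = 253
Final: R4 = 253

253


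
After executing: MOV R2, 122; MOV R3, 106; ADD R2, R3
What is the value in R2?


Register state trace:
  MOV R2, 122  → R2 = 122
  MOV R3, 106  → R3 = 106
  ADD R2, R3  → R2 = 122 + 106 = 228
Final: R2 = 228

228


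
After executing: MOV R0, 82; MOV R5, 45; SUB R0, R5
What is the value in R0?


Register state trace:
  MOV R0, 82  → R0 = 82
  MOV R5, 45  → R5 = 45
  SUB R0, R5  → R0 = 82 - 45 = 37
Final: R0 = 37

37


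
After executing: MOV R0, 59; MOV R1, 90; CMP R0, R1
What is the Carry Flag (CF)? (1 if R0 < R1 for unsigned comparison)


Register state trace:
  MOV R0, 59  → R0 = 59
  MOV R1, 90  → R1 = 90
  CMP R0, R1  → unsigned 59 - 90: borrow occurs
  59 < 90, so CF = 1
CF = 1

1


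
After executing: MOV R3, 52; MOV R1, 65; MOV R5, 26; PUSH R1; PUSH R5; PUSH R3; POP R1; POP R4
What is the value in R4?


Stack trace (top is rightmost):
  MOV R3, 52  → R3 = 52
  MOV R1, 65  → R1 = 65
  MOV R5, 26  → R5 = 26
  PUSH R1  → stack: [65]
  PUSH R5  → stack: [65, 26]
  PUSH R3  → stack: [65, 26, 52]
  POP R1  → R1 = 52, stack: [65, 26]
  POP R4  → R4 = 26, stack: [65]
Final: R4 = 26

26


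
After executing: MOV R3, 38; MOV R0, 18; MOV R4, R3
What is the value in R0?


Register state trace:
  MOV R3, 38  → R3 = 38
  MOV R0, 18  → R0 = 18
  MOV R4, R3  → R4 = 38
Final: R0 = 18

18


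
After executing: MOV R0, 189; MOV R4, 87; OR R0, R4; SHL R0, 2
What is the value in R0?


Register state trace:
  MOV R0, 189  → R0 = 189 (0b10111101)
  MOV R4, 87  → R4 = 87 (0b01010111)
  OR R0, R4  → R0 = 189 OR 87 = 255 (0b11111111)
  SHL R0, 2  → R0 = 255 << 2 = 1020
Final: R0 = 1020

1020


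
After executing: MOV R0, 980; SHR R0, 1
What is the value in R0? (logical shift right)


Register state trace:
  MOV R0, 980  → R0 = 980
  SHR R0, 1  → R0 = 980 >> 1 = 980 // 2^1 = 490
Final: R0 = 490

490


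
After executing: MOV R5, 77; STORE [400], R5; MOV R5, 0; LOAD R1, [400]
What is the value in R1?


Register and memory trace:
  MOV R5, 77  → R5 = 77
  STORE [400], R5  → mem[400] = 77
  MOV R5, 0  → R5 = 0
  LOAD R1, [400]  → R1 = mem[400] = 77
Final: R1 = 77

77


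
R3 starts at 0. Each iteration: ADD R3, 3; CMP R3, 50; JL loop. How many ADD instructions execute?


Loop trace (R3 starts at 0, target 50, step 3):
  ADD #1: R3 = 0 + 3 = 3  → 3 < 50, loop
  ADD #2: R3 = 3 + 3 = 6  → 6 < 50, loop
  ADD #3: R3 = 6 + 3 = 9  → 9 < 50, loop
  ADD #4: R3 = 9 + 3 = 12  → 12 < 50, loop
  ADD #5: R3 = 12 + 3 = 15  → 15 < 50, loop
  ADD #6: R3 = 15 + 3 = 18  → 18 < 50, loop
  ADD #7: R3 = 18 + 3 = 21  → 21 < 50, loop
  ADD #8: R3 = 21 + 3 = 24  → 24 < 50, loop
  ADD #9: R3 = 24 + 3 = 27  → 27 < 50, loop
  ADD #10: R3 = 27 + 3 = 30  → 30 < 50, loop
  ADD #11: R3 = 30 + 3 = 33  → 33 < 50, loop
  ADD #12: R3 = 33 + 3 = 36  → 36 < 50, loop
  ADD #13: R3 = 36 + 3 = 39  → 39 < 50, loop
  ADD #14: R3 = 39 + 3 = 42  → 42 < 50, loop
  ADD #15: R3 = 42 + 3 = 45  → 45 < 50, loop
  ADD #16: R3 = 45 + 3 = 48  → 48 < 50, loop
  ADD #17: R3 = 48 + 3 = 51  → 51 >= 50, exit
Total ADD instructions: 17

17


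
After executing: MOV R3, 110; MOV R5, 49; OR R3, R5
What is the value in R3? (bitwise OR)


Register state trace:
  MOV R3, 110  → R3 = 110 (0b01101110)
  MOV R5, 49  → R5 = 49 (0b00110001)
  OR R3, R5   → R3 = 110 OR 49 = 127 (0b01111111)
Final: R3 = 127

127


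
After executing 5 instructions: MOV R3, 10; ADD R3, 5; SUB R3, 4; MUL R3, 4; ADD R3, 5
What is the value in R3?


Register state trace:
  MOV R3, 10  → R3 = 10
  ADD R3, 5  → R3 = 10 + 5 = 15
  SUB R3, 4  → R3 = 15 - 4 = 11
  MUL R3, 4  → R3 = 11 * 4 = 44
  ADD R3, 5  → R3 = 44 + 5 = 49
Final: R3 = 49

49


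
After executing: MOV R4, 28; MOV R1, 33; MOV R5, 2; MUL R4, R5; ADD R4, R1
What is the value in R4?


Register state trace:
  MOV R4, 28  → R4 = 28
  MOV R1, 33  → R1 = 33
  MOV R5, 2  → R5 = 2
  MUL R4, R5  → R4 = 28 * 2 = 56
  ADD R4, R1  → R4 = 56 + 33 = 89
Final: R4 = 89

89


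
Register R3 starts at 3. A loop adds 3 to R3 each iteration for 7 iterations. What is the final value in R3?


Starting value: R3 = 3
  Iter 1: R3 = 3 + 3 = 6
  Iter 2: R3 = 6 + 3 = 9
  Iter 3: R3 = 9 + 3 = 12
  Iter 4: R3 = 12 + 3 = 15
  Iter 5: R3 = 15 + 3 = 18
  Iter 6: R3 = 18 + 3 = 21
  Iter 7: R3 = 21 + 3 = 24
Final: R3 = 24

24


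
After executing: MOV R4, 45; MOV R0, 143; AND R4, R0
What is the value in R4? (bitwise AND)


Register state trace:
  MOV R4, 45  → R4 = 45 (0b00101101)
  MOV R0, 143  → R0 = 143 (0b10001111)
  AND R4, R0  → R4 = 45 AND 143 = 13 (0b00001101)
Final: R4 = 13

13


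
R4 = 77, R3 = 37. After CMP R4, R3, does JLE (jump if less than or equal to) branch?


Trace:
  R4 = 77, R3 = 37
  CMP R4, R3  → compares 77 vs 37
  JLE checks: is 77 less than or equal to 37?
  77 > 37, so condition is false
Branch taken: No

No


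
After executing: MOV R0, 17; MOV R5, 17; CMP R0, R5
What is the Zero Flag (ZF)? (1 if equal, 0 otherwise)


Register state trace:
  MOV R0, 17  → R0 = 17
  MOV R5, 17  → R5 = 17
  CMP R0, R5  → computes 17 - 17 = 0
  Result is zero, so values are equal
ZF = 1

1


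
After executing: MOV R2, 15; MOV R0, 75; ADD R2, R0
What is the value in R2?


Register state trace:
  MOV R2, 15  → R2 = 15
  MOV R0, 75  → R0 = 75
  ADD R2, R0  → R2 = 15 + 75 = 90
Final: R2 = 90

90


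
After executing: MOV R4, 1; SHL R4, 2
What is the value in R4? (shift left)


Register state trace:
  MOV R4, 1  → R4 = 1
  SHL R4, 2  → R4 = 1 << 2 = 1 * 2^2 = 4
Final: R4 = 4

4


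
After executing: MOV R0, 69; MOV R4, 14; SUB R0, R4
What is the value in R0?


Register state trace:
  MOV R0, 69  → R0 = 69
  MOV R4, 14  → R4 = 14
  SUB R0, R4  → R0 = 69 - 14 = 55
Final: R0 = 55

55


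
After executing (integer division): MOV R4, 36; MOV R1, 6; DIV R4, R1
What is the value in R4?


Register state trace:
  MOV R4, 36  → R4 = 36
  MOV R1, 6  → R1 = 6
  DIV R4, R1  → R4 = 36 // 6 = 6
Final: R4 = 6

6


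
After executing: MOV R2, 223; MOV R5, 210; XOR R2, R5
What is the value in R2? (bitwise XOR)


Register state trace:
  MOV R2, 223  → R2 = 223 (0b11011111)
  MOV R5, 210  → R5 = 210 (0b11010010)
  XOR R2, R5  → R2 = 223 XOR 210 = 13 (0b00001101)
Final: R2 = 13

13


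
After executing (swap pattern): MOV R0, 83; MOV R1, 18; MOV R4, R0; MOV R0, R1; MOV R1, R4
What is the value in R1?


Register state trace (swap pattern):
  MOV R0, 83  → R0 = 83
  MOV R1, 18  → R1 = 18
  MOV R4, R0  → R4 = 83  (save R0)
  MOV R0, R1  → R0 = 18  (R0 gets R1's value)
  MOV R1, R4  → R1 = 83  (R1 gets saved value)
Final: R1 = 83

83


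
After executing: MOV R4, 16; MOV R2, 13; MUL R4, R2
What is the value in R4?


Register state trace:
  MOV R4, 16  → R4 = 16
  MOV R2, 13  → R2 = 13
  MUL R4, R2  → R4 = 16 * 13 = 208
Final: R4 = 208

208


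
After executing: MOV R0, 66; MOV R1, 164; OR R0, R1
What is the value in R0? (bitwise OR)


Register state trace:
  MOV R0, 66  → R0 = 66 (0b01000010)
  MOV R1, 164  → R1 = 164 (0b10100100)
  OR R0, R1   → R0 = 66 OR 164 = 230 (0b11100110)
Final: R0 = 230

230


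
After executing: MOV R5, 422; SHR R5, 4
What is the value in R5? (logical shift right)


Register state trace:
  MOV R5, 422  → R5 = 422
  SHR R5, 4  → R5 = 422 >> 4 = 422 // 2^4 = 26
Final: R5 = 26

26


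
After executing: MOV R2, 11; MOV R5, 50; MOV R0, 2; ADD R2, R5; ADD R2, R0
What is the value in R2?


Register state trace:
  MOV R2, 11  → R2 = 11
  MOV R5, 50  → R5 = 50
  MOV R0, 2  → R0 = 2
  ADD R2, R5  → R2 = 11 + 50 = 61
  ADD R2, R0  → R2 = 61 + 2 = 63
Final: R2 = 63

63


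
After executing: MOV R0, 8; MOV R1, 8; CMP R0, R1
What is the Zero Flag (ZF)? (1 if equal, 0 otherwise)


Register state trace:
  MOV R0, 8  → R0 = 8
  MOV R1, 8  → R1 = 8
  CMP R0, R1  → computes 8 - 8 = 0
  Result is zero, so values are equal
ZF = 1

1


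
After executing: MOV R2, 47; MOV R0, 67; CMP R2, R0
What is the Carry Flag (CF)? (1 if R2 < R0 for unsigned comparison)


Register state trace:
  MOV R2, 47  → R2 = 47
  MOV R0, 67  → R0 = 67
  CMP R2, R0  → unsigned 47 - 67: borrow occurs
  47 < 67, so CF = 1
CF = 1

1


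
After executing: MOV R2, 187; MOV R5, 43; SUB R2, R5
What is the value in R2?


Register state trace:
  MOV R2, 187  → R2 = 187
  MOV R5, 43  → R5 = 43
  SUB R2, R5  → R2 = 187 - 43 = 144
Final: R2 = 144

144


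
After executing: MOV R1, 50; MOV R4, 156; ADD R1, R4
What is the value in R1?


Register state trace:
  MOV R1, 50  → R1 = 50
  MOV R4, 156  → R4 = 156
  ADD R1, R4  → R1 = 50 + 156 = 206
Final: R1 = 206

206


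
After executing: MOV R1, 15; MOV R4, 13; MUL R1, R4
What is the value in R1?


Register state trace:
  MOV R1, 15  → R1 = 15
  MOV R4, 13  → R4 = 13
  MUL R1, R4  → R1 = 15 * 13 = 195
Final: R1 = 195

195


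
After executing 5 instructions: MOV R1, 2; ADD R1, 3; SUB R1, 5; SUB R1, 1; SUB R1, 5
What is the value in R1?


Register state trace:
  MOV R1, 2  → R1 = 2
  ADD R1, 3  → R1 = 2 + 3 = 5
  SUB R1, 5  → R1 = 5 - 5 = 0
  SUB R1, 1  → R1 = 0 - 1 = -1
  SUB R1, 5  → R1 = -1 - 5 = -6
Final: R1 = -6

-6


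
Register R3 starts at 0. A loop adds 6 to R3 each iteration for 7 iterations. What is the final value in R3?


Starting value: R3 = 0
  Iter 1: R3 = 0 + 6 = 6
  Iter 2: R3 = 6 + 6 = 12
  Iter 3: R3 = 12 + 6 = 18
  Iter 4: R3 = 18 + 6 = 24
  Iter 5: R3 = 24 + 6 = 30
  Iter 6: R3 = 30 + 6 = 36
  Iter 7: R3 = 36 + 6 = 42
Final: R3 = 42

42


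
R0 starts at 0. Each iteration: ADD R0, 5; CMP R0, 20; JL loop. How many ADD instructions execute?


Loop trace (R0 starts at 0, target 20, step 5):
  ADD #1: R0 = 0 + 5 = 5  → 5 < 20, loop
  ADD #2: R0 = 5 + 5 = 10  → 10 < 20, loop
  ADD #3: R0 = 10 + 5 = 15  → 15 < 20, loop
  ADD #4: R0 = 15 + 5 = 20  → 20 >= 20, exit
Total ADD instructions: 4

4


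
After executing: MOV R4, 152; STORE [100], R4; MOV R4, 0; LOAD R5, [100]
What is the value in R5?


Register and memory trace:
  MOV R4, 152  → R4 = 152
  STORE [100], R4  → mem[100] = 152
  MOV R4, 0  → R4 = 0
  LOAD R5, [100]  → R5 = mem[100] = 152
Final: R5 = 152

152


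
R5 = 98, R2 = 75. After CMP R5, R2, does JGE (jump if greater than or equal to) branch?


Trace:
  R5 = 98, R2 = 75
  CMP R5, R2  → compares 98 vs 75
  JGE checks: is 98 greater than or equal to 75?
  98 > 75, so condition is true
Branch taken: Yes

Yes


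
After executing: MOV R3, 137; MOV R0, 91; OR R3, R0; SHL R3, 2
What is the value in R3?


Register state trace:
  MOV R3, 137  → R3 = 137 (0b10001001)
  MOV R0, 91  → R0 = 91 (0b01011011)
  OR R3, R0  → R3 = 137 OR 91 = 219 (0b11011011)
  SHL R3, 2  → R3 = 219 << 2 = 876
Final: R3 = 876

876


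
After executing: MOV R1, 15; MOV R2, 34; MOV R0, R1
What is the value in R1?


Register state trace:
  MOV R1, 15  → R1 = 15
  MOV R2, 34  → R2 = 34
  MOV R0, R1  → R0 = 15
Final: R1 = 15

15


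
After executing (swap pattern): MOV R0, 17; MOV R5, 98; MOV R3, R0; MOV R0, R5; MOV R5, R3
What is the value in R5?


Register state trace (swap pattern):
  MOV R0, 17  → R0 = 17
  MOV R5, 98  → R5 = 98
  MOV R3, R0  → R3 = 17  (save R0)
  MOV R0, R5  → R0 = 98  (R0 gets R5's value)
  MOV R5, R3  → R5 = 17  (R5 gets saved value)
Final: R5 = 17

17


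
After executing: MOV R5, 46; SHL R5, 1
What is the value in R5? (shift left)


Register state trace:
  MOV R5, 46  → R5 = 46
  SHL R5, 1  → R5 = 46 << 1 = 46 * 2^1 = 92
Final: R5 = 92

92


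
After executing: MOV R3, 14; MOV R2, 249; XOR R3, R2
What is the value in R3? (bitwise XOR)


Register state trace:
  MOV R3, 14  → R3 = 14 (0b00001110)
  MOV R2, 249  → R2 = 249 (0b11111001)
  XOR R3, R2  → R3 = 14 XOR 249 = 247 (0b11110111)
Final: R3 = 247

247


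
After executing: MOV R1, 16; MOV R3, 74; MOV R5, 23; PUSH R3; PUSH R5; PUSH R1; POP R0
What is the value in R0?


Stack trace (top is rightmost):
  MOV R1, 16  → R1 = 16
  MOV R3, 74  → R3 = 74
  MOV R5, 23  → R5 = 23
  PUSH R3  → stack: [74]
  PUSH R5  → stack: [74, 23]
  PUSH R1  → stack: [74, 23, 16]
  POP R0  → R0 = 16, stack: [74, 23]
Final: R0 = 16

16


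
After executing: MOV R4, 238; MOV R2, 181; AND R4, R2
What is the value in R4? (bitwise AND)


Register state trace:
  MOV R4, 238  → R4 = 238 (0b11101110)
  MOV R2, 181  → R2 = 181 (0b10110101)
  AND R4, R2  → R4 = 238 AND 181 = 164 (0b10100100)
Final: R4 = 164

164


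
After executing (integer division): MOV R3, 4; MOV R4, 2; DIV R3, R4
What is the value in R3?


Register state trace:
  MOV R3, 4  → R3 = 4
  MOV R4, 2  → R4 = 2
  DIV R3, R4  → R3 = 4 // 2 = 2
Final: R3 = 2

2


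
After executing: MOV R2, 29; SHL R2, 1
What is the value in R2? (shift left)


Register state trace:
  MOV R2, 29  → R2 = 29
  SHL R2, 1  → R2 = 29 << 1 = 29 * 2^1 = 58
Final: R2 = 58

58


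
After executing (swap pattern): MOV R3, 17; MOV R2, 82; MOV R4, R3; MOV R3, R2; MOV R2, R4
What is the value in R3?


Register state trace (swap pattern):
  MOV R3, 17  → R3 = 17
  MOV R2, 82  → R2 = 82
  MOV R4, R3  → R4 = 17  (save R3)
  MOV R3, R2  → R3 = 82  (R3 gets R2's value)
  MOV R2, R4  → R2 = 17  (R2 gets saved value)
Final: R3 = 82

82


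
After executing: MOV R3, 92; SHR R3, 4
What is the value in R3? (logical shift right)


Register state trace:
  MOV R3, 92  → R3 = 92
  SHR R3, 4  → R3 = 92 >> 4 = 92 // 2^4 = 5
Final: R3 = 5

5


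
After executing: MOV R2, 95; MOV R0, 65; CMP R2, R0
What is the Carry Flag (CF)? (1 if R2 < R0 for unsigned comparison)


Register state trace:
  MOV R2, 95  → R2 = 95
  MOV R0, 65  → R0 = 65
  CMP R2, R0  → unsigned 95 - 65: no borrow
  95 >= 65, so CF = 0
CF = 0

0


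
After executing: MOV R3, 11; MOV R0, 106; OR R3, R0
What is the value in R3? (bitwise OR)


Register state trace:
  MOV R3, 11  → R3 = 11 (0b00001011)
  MOV R0, 106  → R0 = 106 (0b01101010)
  OR R3, R0   → R3 = 11 OR 106 = 107 (0b01101011)
Final: R3 = 107

107


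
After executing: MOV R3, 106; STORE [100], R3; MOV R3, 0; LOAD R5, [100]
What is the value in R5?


Register and memory trace:
  MOV R3, 106  → R3 = 106
  STORE [100], R3  → mem[100] = 106
  MOV R3, 0  → R3 = 0
  LOAD R5, [100]  → R5 = mem[100] = 106
Final: R5 = 106

106


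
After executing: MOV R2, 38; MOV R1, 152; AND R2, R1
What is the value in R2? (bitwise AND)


Register state trace:
  MOV R2, 38  → R2 = 38 (0b00100110)
  MOV R1, 152  → R1 = 152 (0b10011000)
  AND R2, R1  → R2 = 38 AND 152 = 0 (0b00000000)
Final: R2 = 0

0


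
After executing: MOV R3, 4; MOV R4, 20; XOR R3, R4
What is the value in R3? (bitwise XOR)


Register state trace:
  MOV R3, 4  → R3 = 4 (0b00000100)
  MOV R4, 20  → R4 = 20 (0b00010100)
  XOR R3, R4  → R3 = 4 XOR 20 = 16 (0b00010000)
Final: R3 = 16

16


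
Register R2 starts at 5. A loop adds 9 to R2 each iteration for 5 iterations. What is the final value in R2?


Starting value: R2 = 5
  Iter 1: R2 = 5 + 9 = 14
  Iter 2: R2 = 14 + 9 = 23
  Iter 3: R2 = 23 + 9 = 32
  Iter 4: R2 = 32 + 9 = 41
  Iter 5: R2 = 41 + 9 = 50
Final: R2 = 50

50


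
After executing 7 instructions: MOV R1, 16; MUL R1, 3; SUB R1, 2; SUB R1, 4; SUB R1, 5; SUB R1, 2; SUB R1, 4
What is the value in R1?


Register state trace:
  MOV R1, 16  → R1 = 16
  MUL R1, 3  → R1 = 16 * 3 = 48
  SUB R1, 2  → R1 = 48 - 2 = 46
  SUB R1, 4  → R1 = 46 - 4 = 42
  SUB R1, 5  → R1 = 42 - 5 = 37
  SUB R1, 2  → R1 = 37 - 2 = 35
  SUB R1, 4  → R1 = 35 - 4 = 31
Final: R1 = 31

31


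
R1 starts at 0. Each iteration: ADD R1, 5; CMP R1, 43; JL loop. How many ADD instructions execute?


Loop trace (R1 starts at 0, target 43, step 5):
  ADD #1: R1 = 0 + 5 = 5  → 5 < 43, loop
  ADD #2: R1 = 5 + 5 = 10  → 10 < 43, loop
  ADD #3: R1 = 10 + 5 = 15  → 15 < 43, loop
  ADD #4: R1 = 15 + 5 = 20  → 20 < 43, loop
  ADD #5: R1 = 20 + 5 = 25  → 25 < 43, loop
  ADD #6: R1 = 25 + 5 = 30  → 30 < 43, loop
  ADD #7: R1 = 30 + 5 = 35  → 35 < 43, loop
  ADD #8: R1 = 35 + 5 = 40  → 40 < 43, loop
  ADD #9: R1 = 40 + 5 = 45  → 45 >= 43, exit
Total ADD instructions: 9

9


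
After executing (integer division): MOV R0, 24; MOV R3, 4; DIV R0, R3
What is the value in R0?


Register state trace:
  MOV R0, 24  → R0 = 24
  MOV R3, 4  → R3 = 4
  DIV R0, R3  → R0 = 24 // 4 = 6
Final: R0 = 6

6


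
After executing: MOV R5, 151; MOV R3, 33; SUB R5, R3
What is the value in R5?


Register state trace:
  MOV R5, 151  → R5 = 151
  MOV R3, 33  → R3 = 33
  SUB R5, R3  → R5 = 151 - 33 = 118
Final: R5 = 118

118


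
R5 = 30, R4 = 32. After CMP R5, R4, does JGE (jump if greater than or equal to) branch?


Trace:
  R5 = 30, R4 = 32
  CMP R5, R4  → compares 30 vs 32
  JGE checks: is 30 greater than or equal to 32?
  30 < 32, so condition is false
Branch taken: No

No


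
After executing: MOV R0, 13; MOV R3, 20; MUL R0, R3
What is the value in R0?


Register state trace:
  MOV R0, 13  → R0 = 13
  MOV R3, 20  → R3 = 20
  MUL R0, R3  → R0 = 13 * 20 = 260
Final: R0 = 260

260


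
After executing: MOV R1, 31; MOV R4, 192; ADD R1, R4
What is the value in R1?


Register state trace:
  MOV R1, 31  → R1 = 31
  MOV R4, 192  → R4 = 192
  ADD R1, R4  → R1 = 31 + 192 = 223
Final: R1 = 223

223


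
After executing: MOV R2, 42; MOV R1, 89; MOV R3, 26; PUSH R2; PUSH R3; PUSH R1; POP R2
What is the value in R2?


Stack trace (top is rightmost):
  MOV R2, 42  → R2 = 42
  MOV R1, 89  → R1 = 89
  MOV R3, 26  → R3 = 26
  PUSH R2  → stack: [42]
  PUSH R3  → stack: [42, 26]
  PUSH R1  → stack: [42, 26, 89]
  POP R2  → R2 = 89, stack: [42, 26]
Final: R2 = 89

89


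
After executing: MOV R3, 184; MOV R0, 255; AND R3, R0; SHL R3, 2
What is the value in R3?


Register state trace:
  MOV R3, 184  → R3 = 184 (0b10111000)
  MOV R0, 255  → R0 = 255 (0b11111111)
  AND R3, R0  → R3 = 184 AND 255 = 184 (0b10111000)
  SHL R3, 2  → R3 = 184 << 2 = 736
Final: R3 = 736

736


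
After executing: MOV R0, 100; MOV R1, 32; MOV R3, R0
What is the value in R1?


Register state trace:
  MOV R0, 100  → R0 = 100
  MOV R1, 32  → R1 = 32
  MOV R3, R0  → R3 = 100
Final: R1 = 32

32


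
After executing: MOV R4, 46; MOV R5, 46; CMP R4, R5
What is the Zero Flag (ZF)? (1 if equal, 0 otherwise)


Register state trace:
  MOV R4, 46  → R4 = 46
  MOV R5, 46  → R5 = 46
  CMP R4, R5  → computes 46 - 46 = 0
  Result is zero, so values are equal
ZF = 1

1


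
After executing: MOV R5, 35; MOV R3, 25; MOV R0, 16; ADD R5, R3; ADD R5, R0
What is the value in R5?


Register state trace:
  MOV R5, 35  → R5 = 35
  MOV R3, 25  → R3 = 25
  MOV R0, 16  → R0 = 16
  ADD R5, R3  → R5 = 35 + 25 = 60
  ADD R5, R0  → R5 = 60 + 16 = 76
Final: R5 = 76

76


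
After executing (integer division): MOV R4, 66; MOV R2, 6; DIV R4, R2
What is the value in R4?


Register state trace:
  MOV R4, 66  → R4 = 66
  MOV R2, 6  → R2 = 6
  DIV R4, R2  → R4 = 66 // 6 = 11
Final: R4 = 11

11


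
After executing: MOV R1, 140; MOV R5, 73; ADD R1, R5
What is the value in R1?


Register state trace:
  MOV R1, 140  → R1 = 140
  MOV R5, 73  → R5 = 73
  ADD R1, R5  → R1 = 140 + 73 = 213
Final: R1 = 213

213


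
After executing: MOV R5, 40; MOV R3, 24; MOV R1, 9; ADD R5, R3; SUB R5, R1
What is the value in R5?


Register state trace:
  MOV R5, 40  → R5 = 40
  MOV R3, 24  → R3 = 24
  MOV R1, 9  → R1 = 9
  ADD R5, R3  → R5 = 40 + 24 = 64
  SUB R5, R1  → R5 = 64 - 9 = 55
Final: R5 = 55

55


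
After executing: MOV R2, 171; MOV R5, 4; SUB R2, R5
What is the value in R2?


Register state trace:
  MOV R2, 171  → R2 = 171
  MOV R5, 4  → R5 = 4
  SUB R2, R5  → R2 = 171 - 4 = 167
Final: R2 = 167

167


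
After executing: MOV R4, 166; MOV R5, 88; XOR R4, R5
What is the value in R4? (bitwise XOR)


Register state trace:
  MOV R4, 166  → R4 = 166 (0b10100110)
  MOV R5, 88  → R5 = 88 (0b01011000)
  XOR R4, R5  → R4 = 166 XOR 88 = 254 (0b11111110)
Final: R4 = 254

254


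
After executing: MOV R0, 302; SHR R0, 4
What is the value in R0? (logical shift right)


Register state trace:
  MOV R0, 302  → R0 = 302
  SHR R0, 4  → R0 = 302 >> 4 = 302 // 2^4 = 18
Final: R0 = 18

18


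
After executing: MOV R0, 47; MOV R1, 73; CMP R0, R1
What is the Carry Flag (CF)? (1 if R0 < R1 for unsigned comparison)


Register state trace:
  MOV R0, 47  → R0 = 47
  MOV R1, 73  → R1 = 73
  CMP R0, R1  → unsigned 47 - 73: borrow occurs
  47 < 73, so CF = 1
CF = 1

1


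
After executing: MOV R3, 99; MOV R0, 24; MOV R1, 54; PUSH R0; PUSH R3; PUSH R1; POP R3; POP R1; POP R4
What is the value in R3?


Stack trace (top is rightmost):
  MOV R3, 99  → R3 = 99
  MOV R0, 24  → R0 = 24
  MOV R1, 54  → R1 = 54
  PUSH R0  → stack: [24]
  PUSH R3  → stack: [24, 99]
  PUSH R1  → stack: [24, 99, 54]
  POP R3  → R3 = 54, stack: [24, 99]
  POP R1  → R1 = 99, stack: [24]
  POP R4  → R4 = 24, stack: []
Final: R3 = 54

54


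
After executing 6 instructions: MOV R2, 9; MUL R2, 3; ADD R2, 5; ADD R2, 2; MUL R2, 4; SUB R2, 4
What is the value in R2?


Register state trace:
  MOV R2, 9  → R2 = 9
  MUL R2, 3  → R2 = 9 * 3 = 27
  ADD R2, 5  → R2 = 27 + 5 = 32
  ADD R2, 2  → R2 = 32 + 2 = 34
  MUL R2, 4  → R2 = 34 * 4 = 136
  SUB R2, 4  → R2 = 136 - 4 = 132
Final: R2 = 132

132


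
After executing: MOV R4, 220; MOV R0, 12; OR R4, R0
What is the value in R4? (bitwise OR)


Register state trace:
  MOV R4, 220  → R4 = 220 (0b11011100)
  MOV R0, 12  → R0 = 12 (0b00001100)
  OR R4, R0   → R4 = 220 OR 12 = 220 (0b11011100)
Final: R4 = 220

220


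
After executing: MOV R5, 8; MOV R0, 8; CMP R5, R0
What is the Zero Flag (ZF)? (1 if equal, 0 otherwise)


Register state trace:
  MOV R5, 8  → R5 = 8
  MOV R0, 8  → R0 = 8
  CMP R5, R0  → computes 8 - 8 = 0
  Result is zero, so values are equal
ZF = 1

1


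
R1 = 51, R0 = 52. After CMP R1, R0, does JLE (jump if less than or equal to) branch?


Trace:
  R1 = 51, R0 = 52
  CMP R1, R0  → compares 51 vs 52
  JLE checks: is 51 less than or equal to 52?
  51 < 52, so condition is true
Branch taken: Yes

Yes


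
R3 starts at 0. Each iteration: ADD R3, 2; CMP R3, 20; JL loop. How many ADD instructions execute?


Loop trace (R3 starts at 0, target 20, step 2):
  ADD #1: R3 = 0 + 2 = 2  → 2 < 20, loop
  ADD #2: R3 = 2 + 2 = 4  → 4 < 20, loop
  ADD #3: R3 = 4 + 2 = 6  → 6 < 20, loop
  ADD #4: R3 = 6 + 2 = 8  → 8 < 20, loop
  ADD #5: R3 = 8 + 2 = 10  → 10 < 20, loop
  ADD #6: R3 = 10 + 2 = 12  → 12 < 20, loop
  ADD #7: R3 = 12 + 2 = 14  → 14 < 20, loop
  ADD #8: R3 = 14 + 2 = 16  → 16 < 20, loop
  ADD #9: R3 = 16 + 2 = 18  → 18 < 20, loop
  ADD #10: R3 = 18 + 2 = 20  → 20 >= 20, exit
Total ADD instructions: 10

10


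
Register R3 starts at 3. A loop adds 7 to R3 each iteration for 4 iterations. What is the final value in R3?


Starting value: R3 = 3
  Iter 1: R3 = 3 + 7 = 10
  Iter 2: R3 = 10 + 7 = 17
  Iter 3: R3 = 17 + 7 = 24
  Iter 4: R3 = 24 + 7 = 31
Final: R3 = 31

31


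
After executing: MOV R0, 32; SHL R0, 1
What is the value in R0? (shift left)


Register state trace:
  MOV R0, 32  → R0 = 32
  SHL R0, 1  → R0 = 32 << 1 = 32 * 2^1 = 64
Final: R0 = 64

64


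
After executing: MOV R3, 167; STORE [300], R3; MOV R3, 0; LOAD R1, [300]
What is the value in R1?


Register and memory trace:
  MOV R3, 167  → R3 = 167
  STORE [300], R3  → mem[300] = 167
  MOV R3, 0  → R3 = 0
  LOAD R1, [300]  → R1 = mem[300] = 167
Final: R1 = 167

167


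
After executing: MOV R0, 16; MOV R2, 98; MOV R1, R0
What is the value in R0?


Register state trace:
  MOV R0, 16  → R0 = 16
  MOV R2, 98  → R2 = 98
  MOV R1, R0  → R1 = 16
Final: R0 = 16

16


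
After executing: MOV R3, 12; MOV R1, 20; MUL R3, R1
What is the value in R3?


Register state trace:
  MOV R3, 12  → R3 = 12
  MOV R1, 20  → R1 = 20
  MUL R3, R1  → R3 = 12 * 20 = 240
Final: R3 = 240

240


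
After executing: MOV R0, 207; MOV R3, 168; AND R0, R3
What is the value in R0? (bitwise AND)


Register state trace:
  MOV R0, 207  → R0 = 207 (0b11001111)
  MOV R3, 168  → R3 = 168 (0b10101000)
  AND R0, R3  → R0 = 207 AND 168 = 136 (0b10001000)
Final: R0 = 136

136


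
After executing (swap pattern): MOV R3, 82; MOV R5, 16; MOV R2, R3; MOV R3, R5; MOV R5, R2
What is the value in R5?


Register state trace (swap pattern):
  MOV R3, 82  → R3 = 82
  MOV R5, 16  → R5 = 16
  MOV R2, R3  → R2 = 82  (save R3)
  MOV R3, R5  → R3 = 16  (R3 gets R5's value)
  MOV R5, R2  → R5 = 82  (R5 gets saved value)
Final: R5 = 82

82


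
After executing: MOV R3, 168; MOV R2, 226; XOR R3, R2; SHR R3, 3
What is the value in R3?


Register state trace:
  MOV R3, 168  → R3 = 168 (0b10101000)
  MOV R2, 226  → R2 = 226 (0b11100010)
  XOR R3, R2  → R3 = 168 XOR 226 = 74 (0b01001010)
  SHR R3, 3  → R3 = 74 >> 3 = 9
Final: R3 = 9

9


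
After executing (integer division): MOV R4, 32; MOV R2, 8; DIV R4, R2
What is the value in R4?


Register state trace:
  MOV R4, 32  → R4 = 32
  MOV R2, 8  → R2 = 8
  DIV R4, R2  → R4 = 32 // 8 = 4
Final: R4 = 4

4


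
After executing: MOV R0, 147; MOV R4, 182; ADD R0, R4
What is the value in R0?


Register state trace:
  MOV R0, 147  → R0 = 147
  MOV R4, 182  → R4 = 182
  ADD R0, R4  → R0 = 147 + 182 = 329
Final: R0 = 329

329


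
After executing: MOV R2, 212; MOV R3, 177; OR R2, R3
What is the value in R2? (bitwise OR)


Register state trace:
  MOV R2, 212  → R2 = 212 (0b11010100)
  MOV R3, 177  → R3 = 177 (0b10110001)
  OR R2, R3   → R2 = 212 OR 177 = 245 (0b11110101)
Final: R2 = 245

245
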